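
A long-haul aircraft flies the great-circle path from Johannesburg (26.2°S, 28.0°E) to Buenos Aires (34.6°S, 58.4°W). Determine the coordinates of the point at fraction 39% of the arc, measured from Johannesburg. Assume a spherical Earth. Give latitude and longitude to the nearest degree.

Convert each endpoint to a unit vector on the sphere (x = cos φ cos λ, y = cos φ sin λ, z = sin φ).
The central angle between the endpoints is δ = arccos(p₁·p₂) ≈ 1.269 rad (72.7°).
Interpolate at f = 0.39 with slerp weights a = sin((1−f)δ)/sin δ ≈ 0.732, b = sin(fδ)/sin δ ≈ 0.497.
p = a·p₁ + b·p₂ ≈ (0.795, -0.040, -0.606); φ = arcsin(p_z) ≈ -37.28°, λ = atan2(p_y, p_x) ≈ -2.91°.

≈ 37°S, 3°W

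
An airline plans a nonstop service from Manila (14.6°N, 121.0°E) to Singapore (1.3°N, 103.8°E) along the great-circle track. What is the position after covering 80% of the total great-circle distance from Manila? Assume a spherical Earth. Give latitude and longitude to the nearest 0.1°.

Convert each endpoint to a unit vector on the sphere (x = cos φ cos λ, y = cos φ sin λ, z = sin φ).
The central angle between the endpoints is δ = arccos(p₁·p₂) ≈ 0.377 rad (21.6°).
Interpolate at f = 0.80 with slerp weights a = sin((1−f)δ)/sin δ ≈ 0.205, b = sin(fδ)/sin δ ≈ 0.807.
p = a·p₁ + b·p₂ ≈ (-0.294, 0.953, 0.070); φ = arcsin(p_z) ≈ 4.01°, λ = atan2(p_y, p_x) ≈ 107.16°.

≈ (4.0°N, 107.2°E)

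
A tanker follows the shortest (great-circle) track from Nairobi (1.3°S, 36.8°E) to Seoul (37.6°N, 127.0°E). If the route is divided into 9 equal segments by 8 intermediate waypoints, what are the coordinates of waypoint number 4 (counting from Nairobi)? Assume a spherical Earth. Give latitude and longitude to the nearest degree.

≈ 22°N, 71°E

Write both endpoints as unit vectors p₁, p₂ with components (cos φ cos λ, cos φ sin λ, sin φ).
The central angle between the endpoints is δ = arccos(p₁·p₂) ≈ 1.587 rad (91.0°).
Interpolate at f = 4/9 with slerp weights a = sin((1−f)δ)/sin δ ≈ 0.772, b = sin(fδ)/sin δ ≈ 0.649.
p = a·p₁ + b·p₂ ≈ (0.309, 0.873, 0.378); φ = arcsin(p_z) ≈ 22.22°, λ = atan2(p_y, p_x) ≈ 70.51°.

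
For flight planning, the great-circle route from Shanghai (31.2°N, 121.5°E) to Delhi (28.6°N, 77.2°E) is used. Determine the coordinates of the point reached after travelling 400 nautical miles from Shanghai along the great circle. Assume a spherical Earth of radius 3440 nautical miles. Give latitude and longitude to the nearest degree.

≈ 32°N, 114°E

Write both endpoints as unit vectors p₁, p₂ with components (cos φ cos λ, cos φ sin λ, sin φ).
The central angle between the endpoints is δ = arccos(p₁·p₂) ≈ 0.667 rad (38.2°). The total great-circle distance is δ·R ≈ 0.667 × 3440 ≈ 2296 nmi, so the target fraction is f = 400/2296 ≈ 0.174.
Interpolate at f ≈ 0.174 with slerp weights a = sin((1−f)δ)/sin δ ≈ 0.846, b = sin(fδ)/sin δ ≈ 0.187.
p = a·p₁ + b·p₂ ≈ (-0.342, 0.778, 0.528); φ = arcsin(p_z) ≈ 31.87°, λ = atan2(p_y, p_x) ≈ 113.72°.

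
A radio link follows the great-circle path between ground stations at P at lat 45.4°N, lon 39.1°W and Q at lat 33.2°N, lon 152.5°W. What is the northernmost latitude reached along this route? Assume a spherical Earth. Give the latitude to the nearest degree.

The great circle lies in the plane with unit normal n̂ = (p₁ × p₂)/|p₁ × p₂|.
Here n̂_z ≈ -0.546; the vertex latitude is φ_max = arccos|n̂_z| ≈ 56.9°.
Check via Clairaut: cos φ_max = |cos φ₁| · sin C = cos(45.4°)·sin(51.0°) ≈ 0.546, again giving ≈ 56.9°.

≈ 57°N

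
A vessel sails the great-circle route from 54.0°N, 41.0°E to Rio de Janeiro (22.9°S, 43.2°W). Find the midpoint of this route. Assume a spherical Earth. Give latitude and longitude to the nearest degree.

≈ 20°N, 12°W

Write both endpoints as unit vectors p₁, p₂ with components (cos φ cos λ, cos φ sin λ, sin φ).
The central angle between the endpoints is δ = arccos(p₁·p₂) ≈ 1.834 rad (105.1°).
Interpolate at f = 1/2 with slerp weights a = sin((1−f)δ)/sin δ ≈ 0.822, b = sin(fδ)/sin δ ≈ 0.822.
p = a·p₁ + b·p₂ ≈ (0.917, -0.201, 0.345); φ = arcsin(p_z) ≈ 20.19°, λ = atan2(p_y, p_x) ≈ -12.39°.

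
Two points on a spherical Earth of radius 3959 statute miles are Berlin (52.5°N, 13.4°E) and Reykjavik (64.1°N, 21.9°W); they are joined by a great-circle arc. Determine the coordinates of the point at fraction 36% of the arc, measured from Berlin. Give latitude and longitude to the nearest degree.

From cos δ = sin φ₁ sin φ₂ + cos φ₁ cos φ₂ cos Δλ, the central angle is δ ≈ 0.375 rad (21.5°).
Interpolate at f = 0.36 with slerp weights a = sin((1−f)δ)/sin δ ≈ 0.649, b = sin(fδ)/sin δ ≈ 0.367.
p = a·p₁ + b·p₂ ≈ (0.533, 0.032, 0.845); φ = arcsin(p_z) ≈ 57.71°, λ = atan2(p_y, p_x) ≈ 3.40°.

≈ (58°N, 3°E)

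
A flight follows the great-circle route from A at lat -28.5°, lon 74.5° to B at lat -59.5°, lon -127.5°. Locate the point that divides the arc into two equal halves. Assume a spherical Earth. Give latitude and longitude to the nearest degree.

≈ lat -71°, lon 99°

Write both endpoints as unit vectors p₁, p₂ with components (cos φ cos λ, cos φ sin λ, sin φ).
The central angle between the endpoints is δ = arccos(p₁·p₂) ≈ 1.573 rad (90.1°).
Interpolate at f = 1/2 with slerp weights a = sin((1−f)δ)/sin δ ≈ 0.708, b = sin(fδ)/sin δ ≈ 0.708.
p = a·p₁ + b·p₂ ≈ (-0.052, 0.314, -0.948); φ = arcsin(p_z) ≈ -71.41°, λ = atan2(p_y, p_x) ≈ 99.47°.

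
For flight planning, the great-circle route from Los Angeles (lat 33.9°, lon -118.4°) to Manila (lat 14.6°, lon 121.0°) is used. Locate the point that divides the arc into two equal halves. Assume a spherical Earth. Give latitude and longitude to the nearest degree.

≈ lat 42°, lon 174°

Convert each endpoint to a unit vector on the sphere (x = cos φ cos λ, y = cos φ sin λ, z = sin φ).
The central angle between the endpoints is δ = arccos(p₁·p₂) ≈ 1.842 rad (105.6°).
Interpolate at f = 1/2 with slerp weights a = sin((1−f)δ)/sin δ ≈ 0.827, b = sin(fδ)/sin δ ≈ 0.827.
p = a·p₁ + b·p₂ ≈ (-0.738, 0.082, 0.669); φ = arcsin(p_z) ≈ 42.02°, λ = atan2(p_y, p_x) ≈ 173.65°.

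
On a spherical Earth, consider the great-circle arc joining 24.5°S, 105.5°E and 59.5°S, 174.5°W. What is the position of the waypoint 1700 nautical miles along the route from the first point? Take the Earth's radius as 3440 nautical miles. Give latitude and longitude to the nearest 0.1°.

≈ 46.4°S, 128.0°E

Write both endpoints as unit vectors p₁, p₂ with components (cos φ cos λ, cos φ sin λ, sin φ).
The central angle between the endpoints is δ = arccos(p₁·p₂) ≈ 1.118 rad (64.1°). The total great-circle distance is δ·R ≈ 1.118 × 3440 ≈ 3846 nmi, so the target fraction is f = 1700/3846 ≈ 0.442.
Interpolate at f ≈ 0.442 with slerp weights a = sin((1−f)δ)/sin δ ≈ 0.650, b = sin(fδ)/sin δ ≈ 0.527.
p = a·p₁ + b·p₂ ≈ (-0.424, 0.544, -0.724); φ = arcsin(p_z) ≈ -46.37°, λ = atan2(p_y, p_x) ≈ 127.97°.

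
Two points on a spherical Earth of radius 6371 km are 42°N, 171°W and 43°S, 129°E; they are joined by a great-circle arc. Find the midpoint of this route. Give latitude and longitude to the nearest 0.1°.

Convert each endpoint to a unit vector on the sphere (x = cos φ cos λ, y = cos φ sin λ, z = sin φ).
The central angle between the endpoints is δ = arccos(p₁·p₂) ≈ 1.756 rad (100.6°).
Interpolate at f = 1/2 with slerp weights a = sin((1−f)δ)/sin δ ≈ 0.783, b = sin(fδ)/sin δ ≈ 0.783.
p = a·p₁ + b·p₂ ≈ (-0.935, 0.354, -0.010); φ = arcsin(p_z) ≈ -0.58°, λ = atan2(p_y, p_x) ≈ 159.26°.

≈ 0.6°S, 159.3°E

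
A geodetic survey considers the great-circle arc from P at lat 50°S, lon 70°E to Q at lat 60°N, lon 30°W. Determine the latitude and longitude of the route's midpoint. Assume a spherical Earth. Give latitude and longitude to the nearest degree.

Write both endpoints as unit vectors p₁, p₂ with components (cos φ cos λ, cos φ sin λ, sin φ).
The central angle between the endpoints is δ = arccos(p₁·p₂) ≈ 2.373 rad (136.0°).
Interpolate at f = 1/2 with slerp weights a = sin((1−f)δ)/sin δ ≈ 1.334, b = sin(fδ)/sin δ ≈ 1.334.
p = a·p₁ + b·p₂ ≈ (0.871, 0.472, 0.133); φ = arcsin(p_z) ≈ 7.67°, λ = atan2(p_y, p_x) ≈ 28.47°.

≈ lat 8°N, lon 28°E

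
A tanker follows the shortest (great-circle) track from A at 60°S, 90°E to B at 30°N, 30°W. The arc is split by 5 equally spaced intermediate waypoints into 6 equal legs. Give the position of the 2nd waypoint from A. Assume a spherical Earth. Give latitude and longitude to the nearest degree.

≈ 43°S, 21°E

Write both endpoints as unit vectors p₁, p₂ with components (cos φ cos λ, cos φ sin λ, sin φ).
The central angle between the endpoints is δ = arccos(p₁·p₂) ≈ 2.278 rad (130.5°).
Interpolate at f = 2/6 with slerp weights a = sin((1−f)δ)/sin δ ≈ 1.313, b = sin(fδ)/sin δ ≈ 0.905.
p = a·p₁ + b·p₂ ≈ (0.679, 0.265, -0.685); φ = arcsin(p_z) ≈ -43.22°, λ = atan2(p_y, p_x) ≈ 21.30°.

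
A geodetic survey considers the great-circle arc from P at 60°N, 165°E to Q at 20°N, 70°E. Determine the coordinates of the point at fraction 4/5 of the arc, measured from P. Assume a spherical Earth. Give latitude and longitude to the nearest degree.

≈ 33°N, 79°E

The haversine formula gives a central angle δ ≈ 1.313 rad (75.2°) between the endpoints.
Interpolate at f = 4/5 with slerp weights a = sin((1−f)δ)/sin δ ≈ 0.268, b = sin(fδ)/sin δ ≈ 0.897.
p = a·p₁ + b·p₂ ≈ (0.159, 0.827, 0.539); φ = arcsin(p_z) ≈ 32.64°, λ = atan2(p_y, p_x) ≈ 79.14°.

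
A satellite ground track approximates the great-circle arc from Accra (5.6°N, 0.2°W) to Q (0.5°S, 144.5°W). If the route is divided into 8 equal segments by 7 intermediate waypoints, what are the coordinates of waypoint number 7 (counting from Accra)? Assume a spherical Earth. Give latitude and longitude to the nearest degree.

Convert each endpoint to a unit vector on the sphere (x = cos φ cos λ, y = cos φ sin λ, z = sin φ).
The central angle between the endpoints is δ = arccos(p₁·p₂) ≈ 2.513 rad (144.0°).
Interpolate at f = 7/8 with slerp weights a = sin((1−f)δ)/sin δ ≈ 0.526, b = sin(fδ)/sin δ ≈ 1.376.
p = a·p₁ + b·p₂ ≈ (-0.597, -0.801, 0.039); φ = arcsin(p_z) ≈ 2.25°, λ = atan2(p_y, p_x) ≈ -126.71°.

≈ (2°N, 127°W)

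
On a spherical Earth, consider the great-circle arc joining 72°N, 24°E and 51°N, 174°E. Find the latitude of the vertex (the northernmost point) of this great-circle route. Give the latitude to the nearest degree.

The great circle lies in the plane with unit normal n̂ = (p₁ × p₂)/|p₁ × p₂|.
Here n̂_z ≈ +0.118; the vertex latitude is φ_max = arccos|n̂_z| ≈ 83.2°.

≈ 83°N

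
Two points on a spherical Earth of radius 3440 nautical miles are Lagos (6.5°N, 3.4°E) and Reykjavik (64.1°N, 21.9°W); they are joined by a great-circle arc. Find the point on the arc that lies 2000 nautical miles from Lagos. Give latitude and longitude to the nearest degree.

≈ 39°N, 5°W

Write both endpoints as unit vectors p₁, p₂ with components (cos φ cos λ, cos φ sin λ, sin φ).
The central angle between the endpoints is δ = arccos(p₁·p₂) ≈ 1.054 rad (60.4°). The total great-circle distance is δ·R ≈ 1.054 × 3440 ≈ 3625 nmi, so the target fraction is f = 2000/3625 ≈ 0.552.
Interpolate at f ≈ 0.552 with slerp weights a = sin((1−f)δ)/sin δ ≈ 0.523, b = sin(fδ)/sin δ ≈ 0.632.
p = a·p₁ + b·p₂ ≈ (0.775, -0.072, 0.628); φ = arcsin(p_z) ≈ 38.87°, λ = atan2(p_y, p_x) ≈ -5.31°.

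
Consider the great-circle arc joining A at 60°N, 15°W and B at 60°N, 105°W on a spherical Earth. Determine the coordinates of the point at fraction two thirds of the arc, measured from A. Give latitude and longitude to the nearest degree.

The haversine formula gives a central angle δ ≈ 0.723 rad (41.4°) between the endpoints.
Interpolate at f = 2/3 with slerp weights a = sin((1−f)δ)/sin δ ≈ 0.361, b = sin(fδ)/sin δ ≈ 0.701.
p = a·p₁ + b·p₂ ≈ (0.084, -0.385, 0.919); φ = arcsin(p_z) ≈ 66.80°, λ = atan2(p_y, p_x) ≈ -77.76°.

≈ 67°N, 78°W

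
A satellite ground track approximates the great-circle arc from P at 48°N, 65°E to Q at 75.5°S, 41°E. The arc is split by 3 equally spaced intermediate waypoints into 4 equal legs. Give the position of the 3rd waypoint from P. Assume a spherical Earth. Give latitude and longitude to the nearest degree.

Convert each endpoint to a unit vector on the sphere (x = cos φ cos λ, y = cos φ sin λ, z = sin φ).
The central angle between the endpoints is δ = arccos(p₁·p₂) ≈ 2.173 rad (124.5°).
Interpolate at f = 3/4 with slerp weights a = sin((1−f)δ)/sin δ ≈ 0.627, b = sin(fδ)/sin δ ≈ 1.211.
p = a·p₁ + b·p₂ ≈ (0.406, 0.579, -0.707); φ = arcsin(p_z) ≈ -44.96°, λ = atan2(p_y, p_x) ≈ 54.96°.

≈ 45°S, 55°E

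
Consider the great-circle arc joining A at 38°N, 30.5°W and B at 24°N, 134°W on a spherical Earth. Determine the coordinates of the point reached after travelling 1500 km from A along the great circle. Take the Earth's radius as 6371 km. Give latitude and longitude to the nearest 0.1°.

≈ 43.0°N, 47.0°W

Convert each endpoint to a unit vector on the sphere (x = cos φ cos λ, y = cos φ sin λ, z = sin φ).
The central angle between the endpoints is δ = arccos(p₁·p₂) ≈ 1.488 rad (85.3°). The total great-circle distance is δ·R ≈ 1.488 × 6371 ≈ 9482 km, so the target fraction is f = 1500/9482 ≈ 0.158.
Interpolate at f ≈ 0.158 with slerp weights a = sin((1−f)δ)/sin δ ≈ 0.953, b = sin(fδ)/sin δ ≈ 0.234.
p = a·p₁ + b·p₂ ≈ (0.499, -0.535, 0.682); φ = arcsin(p_z) ≈ 43.00°, λ = atan2(p_y, p_x) ≈ -47.02°.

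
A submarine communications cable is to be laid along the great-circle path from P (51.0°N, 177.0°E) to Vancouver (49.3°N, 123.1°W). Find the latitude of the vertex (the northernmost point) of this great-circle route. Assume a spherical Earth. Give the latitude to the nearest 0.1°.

The great circle lies in the plane with unit normal n̂ = (p₁ × p₂)/|p₁ × p₂|.
Here n̂_z ≈ +0.585; the vertex latitude is φ_max = arccos|n̂_z| ≈ 54.2°.
Check via Clairaut: cos φ_max = |cos φ₁| · sin C = cos(51.0°)·sin(68.4°) ≈ 0.585, again giving ≈ 54.2°.

≈ 54.2°N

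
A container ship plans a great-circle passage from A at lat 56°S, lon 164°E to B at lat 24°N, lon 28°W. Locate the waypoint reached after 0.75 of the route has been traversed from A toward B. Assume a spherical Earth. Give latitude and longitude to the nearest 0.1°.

Write both endpoints as unit vectors p₁, p₂ with components (cos φ cos λ, cos φ sin λ, sin φ).
The central angle between the endpoints is δ = arccos(p₁·p₂) ≈ 2.562 rad (146.8°).
Interpolate at f = 0.75 with slerp weights a = sin((1−f)δ)/sin δ ≈ 1.092, b = sin(fδ)/sin δ ≈ 1.716.
p = a·p₁ + b·p₂ ≈ (0.797, -0.567, -0.207); φ = arcsin(p_z) ≈ -11.97°, λ = atan2(p_y, p_x) ≈ -35.46°.

≈ lat 12.0°S, lon 35.5°W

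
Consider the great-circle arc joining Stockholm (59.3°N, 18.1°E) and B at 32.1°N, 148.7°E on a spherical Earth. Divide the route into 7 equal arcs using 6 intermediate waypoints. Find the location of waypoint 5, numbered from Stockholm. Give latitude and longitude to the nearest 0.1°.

≈ 52.4°N, 134.2°E

The haversine formula gives a central angle δ ≈ 1.394 rad (79.9°) between the endpoints.
Interpolate at f = 5/7 with slerp weights a = sin((1−f)δ)/sin δ ≈ 0.394, b = sin(fδ)/sin δ ≈ 0.853.
p = a·p₁ + b·p₂ ≈ (-0.426, 0.438, 0.792); φ = arcsin(p_z) ≈ 52.36°, λ = atan2(p_y, p_x) ≈ 134.21°.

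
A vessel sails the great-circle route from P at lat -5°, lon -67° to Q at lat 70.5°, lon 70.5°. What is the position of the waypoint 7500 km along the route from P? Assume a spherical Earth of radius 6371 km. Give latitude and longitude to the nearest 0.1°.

≈ lat 59.3°, lon -41.4°

Convert each endpoint to a unit vector on the sphere (x = cos φ cos λ, y = cos φ sin λ, z = sin φ).
The central angle between the endpoints is δ = arccos(p₁·p₂) ≈ 1.904 rad (109.1°). The total great-circle distance is δ·R ≈ 1.904 × 6371 ≈ 12132 km, so the target fraction is f = 7500/12132 ≈ 0.618.
Interpolate at f ≈ 0.618 with slerp weights a = sin((1−f)δ)/sin δ ≈ 0.703, b = sin(fδ)/sin δ ≈ 0.977.
p = a·p₁ + b·p₂ ≈ (0.383, -0.338, 0.860); φ = arcsin(p_z) ≈ 59.32°, λ = atan2(p_y, p_x) ≈ -41.41°.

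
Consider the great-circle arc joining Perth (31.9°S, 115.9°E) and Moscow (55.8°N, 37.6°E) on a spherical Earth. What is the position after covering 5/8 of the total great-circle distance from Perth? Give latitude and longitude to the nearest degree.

Write both endpoints as unit vectors p₁, p₂ with components (cos φ cos λ, cos φ sin λ, sin φ).
The central angle between the endpoints is δ = arccos(p₁·p₂) ≈ 1.918 rad (109.9°).
Interpolate at f = 5/8 with slerp weights a = sin((1−f)δ)/sin δ ≈ 0.701, b = sin(fδ)/sin δ ≈ 0.991.
p = a·p₁ + b·p₂ ≈ (0.181, 0.875, 0.449); φ = arcsin(p_z) ≈ 26.69°, λ = atan2(p_y, p_x) ≈ 78.29°.

≈ 27°N, 78°E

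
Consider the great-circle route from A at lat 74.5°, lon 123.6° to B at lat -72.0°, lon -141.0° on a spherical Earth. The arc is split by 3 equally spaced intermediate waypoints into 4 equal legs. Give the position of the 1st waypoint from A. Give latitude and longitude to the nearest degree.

≈ lat 40°, lon 166°

Write both endpoints as unit vectors p₁, p₂ with components (cos φ cos λ, cos φ sin λ, sin φ).
The central angle between the endpoints is δ = arccos(p₁·p₂) ≈ 2.750 rad (157.6°).
Interpolate at f = 1/4 with slerp weights a = sin((1−f)δ)/sin δ ≈ 2.309, b = sin(fδ)/sin δ ≈ 1.662.
p = a·p₁ + b·p₂ ≈ (-0.741, 0.191, 0.644); φ = arcsin(p_z) ≈ 40.11°, λ = atan2(p_y, p_x) ≈ 165.56°.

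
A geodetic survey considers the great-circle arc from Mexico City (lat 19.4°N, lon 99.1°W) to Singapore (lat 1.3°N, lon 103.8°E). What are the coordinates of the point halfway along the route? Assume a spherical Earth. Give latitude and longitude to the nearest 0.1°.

≈ lat 42.3°N, lon 174.2°E

Convert each endpoint to a unit vector on the sphere (x = cos φ cos λ, y = cos φ sin λ, z = sin φ).
The central angle between the endpoints is δ = arccos(p₁·p₂) ≈ 2.608 rad (149.4°).
Interpolate at f = 1/2 with slerp weights a = sin((1−f)δ)/sin δ ≈ 1.897, b = sin(fδ)/sin δ ≈ 1.897.
p = a·p₁ + b·p₂ ≈ (-0.736, 0.075, 0.673); φ = arcsin(p_z) ≈ 42.32°, λ = atan2(p_y, p_x) ≈ 174.18°.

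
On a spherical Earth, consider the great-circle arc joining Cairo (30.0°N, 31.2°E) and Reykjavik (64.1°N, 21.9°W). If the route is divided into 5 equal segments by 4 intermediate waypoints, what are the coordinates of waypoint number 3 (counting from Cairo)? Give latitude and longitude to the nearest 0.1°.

Convert each endpoint to a unit vector on the sphere (x = cos φ cos λ, y = cos φ sin λ, z = sin φ).
The central angle between the endpoints is δ = arccos(p₁·p₂) ≈ 0.827 rad (47.4°).
Interpolate at f = 3/5 with slerp weights a = sin((1−f)δ)/sin δ ≈ 0.441, b = sin(fδ)/sin δ ≈ 0.647.
p = a·p₁ + b·p₂ ≈ (0.589, 0.093, 0.803); φ = arcsin(p_z) ≈ 53.39°, λ = atan2(p_y, p_x) ≈ 8.93°.

≈ 53.4°N, 8.9°E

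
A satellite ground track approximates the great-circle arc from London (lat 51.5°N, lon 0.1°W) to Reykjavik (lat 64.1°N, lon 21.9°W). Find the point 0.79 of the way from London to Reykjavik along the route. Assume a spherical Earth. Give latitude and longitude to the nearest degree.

≈ lat 62°N, lon 16°W

The haversine formula gives a central angle δ ≈ 0.296 rad (17.0°) between the endpoints.
Interpolate at f = 0.79 with slerp weights a = sin((1−f)δ)/sin δ ≈ 0.213, b = sin(fδ)/sin δ ≈ 0.794.
p = a·p₁ + b·p₂ ≈ (0.455, -0.130, 0.881); φ = arcsin(p_z) ≈ 61.79°, λ = atan2(p_y, p_x) ≈ -15.92°.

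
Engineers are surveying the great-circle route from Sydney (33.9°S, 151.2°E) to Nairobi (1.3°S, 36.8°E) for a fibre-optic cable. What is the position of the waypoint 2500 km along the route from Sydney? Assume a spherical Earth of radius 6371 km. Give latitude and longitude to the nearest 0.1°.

Write both endpoints as unit vectors p₁, p₂ with components (cos φ cos λ, cos φ sin λ, sin φ).
The central angle between the endpoints is δ = arccos(p₁·p₂) ≈ 1.907 rad (109.3°). The total great-circle distance is δ·R ≈ 1.907 × 6371 ≈ 12151 km, so the target fraction is f = 2500/12151 ≈ 0.206.
Interpolate at f ≈ 0.206 with slerp weights a = sin((1−f)δ)/sin δ ≈ 1.058, b = sin(fδ)/sin δ ≈ 0.405.
p = a·p₁ + b·p₂ ≈ (-0.445, 0.666, -0.599); φ = arcsin(p_z) ≈ -36.81°, λ = atan2(p_y, p_x) ≈ 123.77°.

≈ (36.8°S, 123.8°E)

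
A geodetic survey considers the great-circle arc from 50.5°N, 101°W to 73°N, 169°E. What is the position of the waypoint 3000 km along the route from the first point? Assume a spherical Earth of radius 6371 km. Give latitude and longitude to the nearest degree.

Write both endpoints as unit vectors p₁, p₂ with components (cos φ cos λ, cos φ sin λ, sin φ).
The central angle between the endpoints is δ = arccos(p₁·p₂) ≈ 0.741 rad (42.4°). The total great-circle distance is δ·R ≈ 0.741 × 6371 ≈ 4720 km, so the target fraction is f = 3000/4720 ≈ 0.636.
Interpolate at f ≈ 0.636 with slerp weights a = sin((1−f)δ)/sin δ ≈ 0.395, b = sin(fδ)/sin δ ≈ 0.672.
p = a·p₁ + b·p₂ ≈ (-0.241, -0.209, 0.948); φ = arcsin(p_z) ≈ 71.39°, λ = atan2(p_y, p_x) ≈ -139.02°.

≈ 71°N, 139°W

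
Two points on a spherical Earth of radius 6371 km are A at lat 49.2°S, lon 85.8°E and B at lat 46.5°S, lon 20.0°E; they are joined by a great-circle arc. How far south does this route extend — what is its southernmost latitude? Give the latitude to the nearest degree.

The great circle lies in the plane with unit normal n̂ = (p₁ × p₂)/|p₁ × p₂|.
Here n̂_z ≈ -0.604; the vertex latitude is φ_max = arccos|n̂_z| ≈ 52.9°.

≈ 53°S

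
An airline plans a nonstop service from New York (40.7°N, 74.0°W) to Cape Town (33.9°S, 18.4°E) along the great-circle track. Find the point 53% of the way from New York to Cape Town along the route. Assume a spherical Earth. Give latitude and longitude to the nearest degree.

≈ (2°N, 23°W)

Write both endpoints as unit vectors p₁, p₂ with components (cos φ cos λ, cos φ sin λ, sin φ).
The central angle between the endpoints is δ = arccos(p₁·p₂) ≈ 1.971 rad (113.0°).
Interpolate at f = 0.53 with slerp weights a = sin((1−f)δ)/sin δ ≈ 0.868, b = sin(fδ)/sin δ ≈ 0.939.
p = a·p₁ + b·p₂ ≈ (0.921, -0.387, 0.042); φ = arcsin(p_z) ≈ 2.43°, λ = atan2(p_y, p_x) ≈ -22.77°.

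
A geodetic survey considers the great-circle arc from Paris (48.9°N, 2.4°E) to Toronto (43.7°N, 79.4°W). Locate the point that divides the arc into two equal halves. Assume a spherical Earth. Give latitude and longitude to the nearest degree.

Write both endpoints as unit vectors p₁, p₂ with components (cos φ cos λ, cos φ sin λ, sin φ).
The central angle between the endpoints is δ = arccos(p₁·p₂) ≈ 0.942 rad (54.0°).
Interpolate at f = 1/2 with slerp weights a = sin((1−f)δ)/sin δ ≈ 0.561, b = sin(fδ)/sin δ ≈ 0.561.
p = a·p₁ + b·p₂ ≈ (0.443, -0.383, 0.810); φ = arcsin(p_z) ≈ 54.14°, λ = atan2(p_y, p_x) ≈ -40.86°.

≈ (54°N, 41°W)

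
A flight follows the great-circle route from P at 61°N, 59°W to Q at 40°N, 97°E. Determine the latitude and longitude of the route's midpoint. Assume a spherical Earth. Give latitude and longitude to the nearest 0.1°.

The haversine formula gives a central angle δ ≈ 1.346 rad (77.1°) between the endpoints.
Interpolate at f = 1/2 with slerp weights a = sin((1−f)δ)/sin δ ≈ 0.639, b = sin(fδ)/sin δ ≈ 0.639.
p = a·p₁ + b·p₂ ≈ (0.100, 0.220, 0.970); φ = arcsin(p_z) ≈ 75.99°, λ = atan2(p_y, p_x) ≈ 65.61°.

≈ 76.0°N, 65.6°E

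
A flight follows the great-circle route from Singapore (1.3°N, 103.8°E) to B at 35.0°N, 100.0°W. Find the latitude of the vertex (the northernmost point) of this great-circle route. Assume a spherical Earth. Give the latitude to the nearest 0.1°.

The great circle lies in the plane with unit normal n̂ = (p₁ × p₂)/|p₁ × p₂|.
Here n̂_z ≈ +0.488; the vertex latitude is φ_max = arccos|n̂_z| ≈ 60.8°.
Check via Clairaut: cos φ_max = |cos φ₁| · sin C = cos(1.3°)·sin(29.2°) ≈ 0.488, again giving ≈ 60.8°.

≈ 60.8°N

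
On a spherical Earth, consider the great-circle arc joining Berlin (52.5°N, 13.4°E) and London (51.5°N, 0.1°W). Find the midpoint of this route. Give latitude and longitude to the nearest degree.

Write both endpoints as unit vectors p₁, p₂ with components (cos φ cos λ, cos φ sin λ, sin φ).
The central angle between the endpoints is δ = arccos(p₁·p₂) ≈ 0.146 rad (8.4°).
Interpolate at f = 1/2 with slerp weights a = sin((1−f)δ)/sin δ ≈ 0.501, b = sin(fδ)/sin δ ≈ 0.501.
p = a·p₁ + b·p₂ ≈ (0.609, 0.070, 0.790); φ = arcsin(p_z) ≈ 52.19°, λ = atan2(p_y, p_x) ≈ 6.57°.

≈ (52°N, 7°E)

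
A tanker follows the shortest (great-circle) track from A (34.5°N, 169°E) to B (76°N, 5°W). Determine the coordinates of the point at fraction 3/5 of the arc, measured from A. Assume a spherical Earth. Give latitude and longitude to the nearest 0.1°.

Convert each endpoint to a unit vector on the sphere (x = cos φ cos λ, y = cos φ sin λ, z = sin φ).
The central angle between the endpoints is δ = arccos(p₁·p₂) ≈ 1.212 rad (69.4°).
Interpolate at f = 3/5 with slerp weights a = sin((1−f)δ)/sin δ ≈ 0.498, b = sin(fδ)/sin δ ≈ 0.710.
p = a·p₁ + b·p₂ ≈ (-0.232, 0.063, 0.971); φ = arcsin(p_z) ≈ 76.11°, λ = atan2(p_y, p_x) ≈ 164.71°.

≈ (76.1°N, 164.7°E)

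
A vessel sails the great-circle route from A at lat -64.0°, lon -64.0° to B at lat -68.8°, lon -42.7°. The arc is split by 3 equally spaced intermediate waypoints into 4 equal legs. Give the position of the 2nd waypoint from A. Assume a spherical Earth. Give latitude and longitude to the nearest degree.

Convert each endpoint to a unit vector on the sphere (x = cos φ cos λ, y = cos φ sin λ, z = sin φ).
The central angle between the endpoints is δ = arccos(p₁·p₂) ≈ 0.170 rad (9.7°).
Interpolate at f = 2/4 with slerp weights a = sin((1−f)δ)/sin δ ≈ 0.502, b = sin(fδ)/sin δ ≈ 0.502.
p = a·p₁ + b·p₂ ≈ (0.230, -0.321, -0.919); φ = arcsin(p_z) ≈ -66.76°, λ = atan2(p_y, p_x) ≈ -54.38°.

≈ lat -67°, lon -54°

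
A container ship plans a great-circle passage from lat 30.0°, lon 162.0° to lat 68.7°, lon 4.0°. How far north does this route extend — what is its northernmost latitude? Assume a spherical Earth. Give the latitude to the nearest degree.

≈ 83°

The great circle lies in the plane with unit normal n̂ = (p₁ × p₂)/|p₁ × p₂|.
Here n̂_z ≈ -0.120; the vertex latitude is φ_max = arccos|n̂_z| ≈ 83.1°.
Check via Clairaut: cos φ_max = |cos φ₁| · sin C = cos(30.0°)·sin(7.9°) ≈ 0.120, again giving ≈ 83.1°.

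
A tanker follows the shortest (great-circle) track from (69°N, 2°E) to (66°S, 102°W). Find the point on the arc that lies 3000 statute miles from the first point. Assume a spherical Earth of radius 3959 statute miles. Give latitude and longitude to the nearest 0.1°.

≈ (33.5°N, 43.1°W)

Convert each endpoint to a unit vector on the sphere (x = cos φ cos λ, y = cos φ sin λ, z = sin φ).
The central angle between the endpoints is δ = arccos(p₁·p₂) ≈ 2.664 rad (152.6°). The total great-circle distance is δ·R ≈ 2.664 × 3959 ≈ 10547 mi, so the target fraction is f = 3000/10547 ≈ 0.284.
Interpolate at f ≈ 0.284 with slerp weights a = sin((1−f)δ)/sin δ ≈ 2.055, b = sin(fδ)/sin δ ≈ 1.495.
p = a·p₁ + b·p₂ ≈ (0.609, -0.569, 0.552); φ = arcsin(p_z) ≈ 33.50°, λ = atan2(p_y, p_x) ≈ -43.05°.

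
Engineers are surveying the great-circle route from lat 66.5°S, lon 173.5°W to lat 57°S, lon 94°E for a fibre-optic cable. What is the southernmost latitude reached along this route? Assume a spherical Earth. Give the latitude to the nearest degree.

The great circle lies in the plane with unit normal n̂ = (p₁ × p₂)/|p₁ × p₂|.
Here n̂_z ≈ -0.334; the vertex latitude is φ_max = arccos|n̂_z| ≈ 70.5°.

≈ 71°S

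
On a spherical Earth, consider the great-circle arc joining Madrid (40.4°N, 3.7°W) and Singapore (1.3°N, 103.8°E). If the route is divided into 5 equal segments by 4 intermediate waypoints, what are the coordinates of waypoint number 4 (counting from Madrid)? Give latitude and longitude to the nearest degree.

Convert each endpoint to a unit vector on the sphere (x = cos φ cos λ, y = cos φ sin λ, z = sin φ).
The central angle between the endpoints is δ = arccos(p₁·p₂) ≈ 1.787 rad (102.4°).
Interpolate at f = 4/5 with slerp weights a = sin((1−f)δ)/sin δ ≈ 0.358, b = sin(fδ)/sin δ ≈ 1.014.
p = a·p₁ + b·p₂ ≈ (0.030, 0.966, 0.255); φ = arcsin(p_z) ≈ 14.78°, λ = atan2(p_y, p_x) ≈ 88.20°.

≈ 15°N, 88°E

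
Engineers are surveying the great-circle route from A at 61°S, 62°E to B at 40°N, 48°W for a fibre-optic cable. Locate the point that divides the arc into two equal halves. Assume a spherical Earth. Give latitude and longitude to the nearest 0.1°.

The haversine formula gives a central angle δ ≈ 2.331 rad (133.6°) between the endpoints.
Interpolate at f = 1/2 with slerp weights a = sin((1−f)δ)/sin δ ≈ 1.268, b = sin(fδ)/sin δ ≈ 1.268.
p = a·p₁ + b·p₂ ≈ (0.939, -0.179, -0.294); φ = arcsin(p_z) ≈ -17.10°, λ = atan2(p_y, p_x) ≈ -10.80°.

≈ 17.1°S, 10.8°W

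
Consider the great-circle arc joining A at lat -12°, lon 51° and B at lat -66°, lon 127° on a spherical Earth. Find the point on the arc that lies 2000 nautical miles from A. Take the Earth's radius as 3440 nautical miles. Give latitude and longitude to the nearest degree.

≈ lat -42°, lon 69°

The haversine formula gives a central angle δ ≈ 1.281 rad (73.4°) between the endpoints. The total great-circle distance is δ·R ≈ 1.281 × 3440 ≈ 4405 nmi, so the target fraction is f = 2000/4405 ≈ 0.454.
Interpolate at f ≈ 0.454 with slerp weights a = sin((1−f)δ)/sin δ ≈ 0.672, b = sin(fδ)/sin δ ≈ 0.573.
p = a·p₁ + b·p₂ ≈ (0.273, 0.697, -0.663); φ = arcsin(p_z) ≈ -41.55°, λ = atan2(p_y, p_x) ≈ 68.59°.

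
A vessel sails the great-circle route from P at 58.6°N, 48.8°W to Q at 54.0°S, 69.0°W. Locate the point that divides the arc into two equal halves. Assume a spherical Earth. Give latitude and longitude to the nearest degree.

Write both endpoints as unit vectors p₁, p₂ with components (cos φ cos λ, cos φ sin λ, sin φ).
The central angle between the endpoints is δ = arccos(p₁·p₂) ≈ 1.986 rad (113.8°).
Interpolate at f = 1/2 with slerp weights a = sin((1−f)δ)/sin δ ≈ 0.915, b = sin(fδ)/sin δ ≈ 0.915.
p = a·p₁ + b·p₂ ≈ (0.507, -0.861, 0.041); φ = arcsin(p_z) ≈ 2.34°, λ = atan2(p_y, p_x) ≈ -59.51°.

≈ 2°N, 60°W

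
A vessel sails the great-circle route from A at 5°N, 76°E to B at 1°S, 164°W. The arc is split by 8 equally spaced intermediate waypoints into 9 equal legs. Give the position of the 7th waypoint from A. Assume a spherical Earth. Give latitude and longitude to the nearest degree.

Convert each endpoint to a unit vector on the sphere (x = cos φ cos λ, y = cos φ sin λ, z = sin φ).
The central angle between the endpoints is δ = arccos(p₁·p₂) ≈ 2.094 rad (120.0°).
Interpolate at f = 7/9 with slerp weights a = sin((1−f)δ)/sin δ ≈ 0.518, b = sin(fδ)/sin δ ≈ 1.152.
p = a·p₁ + b·p₂ ≈ (-0.983, 0.183, 0.025); φ = arcsin(p_z) ≈ 1.43°, λ = atan2(p_y, p_x) ≈ 169.45°.

≈ 1°N, 169°E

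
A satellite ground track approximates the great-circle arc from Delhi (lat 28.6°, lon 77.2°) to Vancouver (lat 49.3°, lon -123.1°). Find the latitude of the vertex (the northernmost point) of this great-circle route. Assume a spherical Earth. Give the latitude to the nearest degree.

The great circle lies in the plane with unit normal n̂ = (p₁ × p₂)/|p₁ × p₂|.
Here n̂_z ≈ +0.202; the vertex latitude is φ_max = arccos|n̂_z| ≈ 78.4°.
Check via Clairaut: cos φ_max = |cos φ₁| · sin C = cos(28.6°)·sin(13.3°) ≈ 0.202, again giving ≈ 78.4°.

≈ 78°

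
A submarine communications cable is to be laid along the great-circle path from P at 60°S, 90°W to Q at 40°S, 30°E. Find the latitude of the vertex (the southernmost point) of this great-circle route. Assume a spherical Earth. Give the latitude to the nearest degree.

≈ 69°S

The great circle lies in the plane with unit normal n̂ = (p₁ × p₂)/|p₁ × p₂|.
Here n̂_z ≈ +0.356; the vertex latitude is φ_max = arccos|n̂_z| ≈ 69.1°.
Check via Clairaut: cos φ_max = |cos φ₁| · sin C = cos(60.0°)·sin(134.6°) ≈ 0.356, again giving ≈ 69.1°.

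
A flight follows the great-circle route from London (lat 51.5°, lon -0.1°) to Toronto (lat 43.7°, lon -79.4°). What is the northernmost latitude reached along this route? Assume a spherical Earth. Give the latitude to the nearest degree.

The great circle lies in the plane with unit normal n̂ = (p₁ × p₂)/|p₁ × p₂|.
Here n̂_z ≈ -0.566; the vertex latitude is φ_max = arccos|n̂_z| ≈ 55.5°.

≈ 56°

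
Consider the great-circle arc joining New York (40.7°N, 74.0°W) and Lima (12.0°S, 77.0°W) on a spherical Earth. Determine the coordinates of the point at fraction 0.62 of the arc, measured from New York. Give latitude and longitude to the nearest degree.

Convert each endpoint to a unit vector on the sphere (x = cos φ cos λ, y = cos φ sin λ, z = sin φ).
The central angle between the endpoints is δ = arccos(p₁·p₂) ≈ 0.921 rad (52.8°).
Interpolate at f = 0.62 with slerp weights a = sin((1−f)δ)/sin δ ≈ 0.431, b = sin(fδ)/sin δ ≈ 0.679.
p = a·p₁ + b·p₂ ≈ (0.239, -0.961, 0.140); φ = arcsin(p_z) ≈ 8.03°, λ = atan2(p_y, p_x) ≈ -76.01°.

≈ 8°N, 76°W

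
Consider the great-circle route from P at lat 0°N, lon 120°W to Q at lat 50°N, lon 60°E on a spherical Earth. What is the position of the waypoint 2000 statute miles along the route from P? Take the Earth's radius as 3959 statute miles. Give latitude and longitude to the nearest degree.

Convert each endpoint to a unit vector on the sphere (x = cos φ cos λ, y = cos φ sin λ, z = sin φ).
The central angle between the endpoints is δ = arccos(p₁·p₂) ≈ 2.269 rad (130.0°). The total great-circle distance is δ·R ≈ 2.269 × 3959 ≈ 8983 mi, so the target fraction is f = 2000/8983 ≈ 0.223.
Interpolate at f ≈ 0.223 with slerp weights a = sin((1−f)δ)/sin δ ≈ 1.281, b = sin(fδ)/sin δ ≈ 0.632.
p = a·p₁ + b·p₂ ≈ (-0.438, -0.758, 0.484); φ = arcsin(p_z) ≈ 28.94°, λ = atan2(p_y, p_x) ≈ -120.00°.

≈ lat 29°N, lon 120°W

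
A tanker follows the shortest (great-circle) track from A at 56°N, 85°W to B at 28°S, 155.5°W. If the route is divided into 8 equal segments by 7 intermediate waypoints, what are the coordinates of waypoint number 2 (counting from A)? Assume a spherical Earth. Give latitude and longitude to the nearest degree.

Write both endpoints as unit vectors p₁, p₂ with components (cos φ cos λ, cos φ sin λ, sin φ).
The central angle between the endpoints is δ = arccos(p₁·p₂) ≈ 1.797 rad (103.0°).
Interpolate at f = 2/8 with slerp weights a = sin((1−f)δ)/sin δ ≈ 1.001, b = sin(fδ)/sin δ ≈ 0.446.
p = a·p₁ + b·p₂ ≈ (-0.309, -0.721, 0.620); φ = arcsin(p_z) ≈ 38.35°, λ = atan2(p_y, p_x) ≈ -113.23°.

≈ 38°N, 113°W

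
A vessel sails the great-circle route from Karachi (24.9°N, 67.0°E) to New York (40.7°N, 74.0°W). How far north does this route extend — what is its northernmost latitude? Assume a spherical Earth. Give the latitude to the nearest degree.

≈ 63°N

The great circle lies in the plane with unit normal n̂ = (p₁ × p₂)/|p₁ × p₂|.
Here n̂_z ≈ -0.448; the vertex latitude is φ_max = arccos|n̂_z| ≈ 63.4°.
Check via Clairaut: cos φ_max = |cos φ₁| · sin C = cos(24.9°)·sin(29.6°) ≈ 0.448, again giving ≈ 63.4°.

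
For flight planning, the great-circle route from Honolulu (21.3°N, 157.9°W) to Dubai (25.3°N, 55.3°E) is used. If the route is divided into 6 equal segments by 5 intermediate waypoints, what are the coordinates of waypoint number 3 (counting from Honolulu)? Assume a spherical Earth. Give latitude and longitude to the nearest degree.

≈ 56°N, 132°E

From cos δ = sin φ₁ sin φ₂ + cos φ₁ cos φ₂ cos Δλ, the central angle is δ ≈ 2.153 rad (123.3°).
Interpolate at f = 3/6 with slerp weights a = sin((1−f)δ)/sin δ ≈ 1.054, b = sin(fδ)/sin δ ≈ 1.054.
p = a·p₁ + b·p₂ ≈ (-0.367, 0.414, 0.833); φ = arcsin(p_z) ≈ 56.41°, λ = atan2(p_y, p_x) ≈ 131.59°.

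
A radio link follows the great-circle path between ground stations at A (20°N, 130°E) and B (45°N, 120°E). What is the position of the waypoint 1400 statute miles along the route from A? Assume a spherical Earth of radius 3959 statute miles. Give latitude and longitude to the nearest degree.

≈ (39°N, 123°E)

The haversine formula gives a central angle δ ≈ 0.460 rad (26.3°) between the endpoints. The total great-circle distance is δ·R ≈ 0.460 × 3959 ≈ 1820 mi, so the target fraction is f = 1400/1820 ≈ 0.769.
Interpolate at f ≈ 0.769 with slerp weights a = sin((1−f)δ)/sin δ ≈ 0.239, b = sin(fδ)/sin δ ≈ 0.781.
p = a·p₁ + b·p₂ ≈ (-0.420, 0.650, 0.634); φ = arcsin(p_z) ≈ 39.31°, λ = atan2(p_y, p_x) ≈ 122.88°.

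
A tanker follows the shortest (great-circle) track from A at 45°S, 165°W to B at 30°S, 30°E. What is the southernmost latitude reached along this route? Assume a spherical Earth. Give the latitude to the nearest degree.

≈ 81°S

The great circle lies in the plane with unit normal n̂ = (p₁ × p₂)/|p₁ × p₂|.
Here n̂_z ≈ -0.163; the vertex latitude is φ_max = arccos|n̂_z| ≈ 80.6°.
Check via Clairaut: cos φ_max = |cos φ₁| · sin C = cos(45.0°)·sin(166.7°) ≈ 0.163, again giving ≈ 80.6°.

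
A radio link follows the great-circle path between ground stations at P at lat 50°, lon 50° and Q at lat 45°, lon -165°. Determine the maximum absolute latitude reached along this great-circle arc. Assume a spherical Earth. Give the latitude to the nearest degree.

≈ 75°

The great circle lies in the plane with unit normal n̂ = (p₁ × p₂)/|p₁ × p₂|.
Here n̂_z ≈ +0.265; the vertex latitude is φ_max = arccos|n̂_z| ≈ 74.7°.
Check via Clairaut: cos φ_max = |cos φ₁| · sin C = cos(50.0°)·sin(24.3°) ≈ 0.265, again giving ≈ 74.7°.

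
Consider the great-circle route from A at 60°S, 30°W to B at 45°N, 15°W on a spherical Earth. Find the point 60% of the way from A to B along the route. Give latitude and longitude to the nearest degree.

From cos δ = sin φ₁ sin φ₂ + cos φ₁ cos φ₂ cos Δλ, the central angle is δ ≈ 1.845 rad (105.7°).
Interpolate at f = 0.60 with slerp weights a = sin((1−f)δ)/sin δ ≈ 0.699, b = sin(fδ)/sin δ ≈ 0.929.
p = a·p₁ + b·p₂ ≈ (0.937, -0.345, 0.052); φ = arcsin(p_z) ≈ 2.96°, λ = atan2(p_y, p_x) ≈ -20.20°.

≈ 3°N, 20°W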